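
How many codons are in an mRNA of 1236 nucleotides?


codons = nucleotides / 3
codons = 1236 / 3 = 412

412


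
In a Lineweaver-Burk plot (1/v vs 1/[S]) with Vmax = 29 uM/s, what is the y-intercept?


y-intercept = 1/Vmax
= 1/29
= 0.0345 s/uM

0.0345 s/uM


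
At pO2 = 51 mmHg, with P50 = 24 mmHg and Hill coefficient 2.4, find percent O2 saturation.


Y = pO2^n / (P50^n + pO2^n)
Y = 51^2.4 / (24^2.4 + 51^2.4)
Y = 85.92%

85.92%


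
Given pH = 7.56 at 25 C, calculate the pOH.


pOH = 14 - pH
pOH = 14 - 7.56
pOH = 6.44

6.44


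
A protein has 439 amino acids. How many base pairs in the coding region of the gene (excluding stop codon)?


Each amino acid = 1 codon = 3 bp
bp = 439 * 3 = 1317 bp

1317 bp


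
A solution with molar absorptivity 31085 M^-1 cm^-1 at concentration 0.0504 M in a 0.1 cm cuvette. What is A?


A = epsilon * c * l
A = 31085 * 0.0504 * 0.1
A = 156.6684

156.6684


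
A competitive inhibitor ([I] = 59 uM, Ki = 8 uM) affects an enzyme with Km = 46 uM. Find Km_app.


Km_app = Km * (1 + [I]/Ki)
Km_app = 46 * (1 + 59/8)
Km_app = 385.25 uM

385.25 uM


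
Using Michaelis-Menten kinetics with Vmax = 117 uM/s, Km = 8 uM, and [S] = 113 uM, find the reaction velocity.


v = Vmax * [S] / (Km + [S])
v = 117 * 113 / (8 + 113)
v = 109.2645 uM/s

109.2645 uM/s


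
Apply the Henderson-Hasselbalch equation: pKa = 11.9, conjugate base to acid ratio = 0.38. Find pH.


pH = pKa + log10([A-]/[HA])
pH = 11.9 + log10(0.38)
pH = 11.4798

11.4798


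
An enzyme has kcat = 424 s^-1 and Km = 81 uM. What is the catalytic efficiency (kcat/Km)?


Catalytic efficiency = kcat / Km
= 424 / 81
= 5.2346 uM^-1*s^-1

5.2346 uM^-1*s^-1


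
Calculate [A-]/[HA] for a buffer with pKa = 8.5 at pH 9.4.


[A-]/[HA] = 10^(pH - pKa)
= 10^(9.4 - 8.5)
= 7.9433

7.9433


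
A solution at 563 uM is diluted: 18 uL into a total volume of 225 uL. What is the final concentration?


C2 = C1 * V1 / V2
C2 = 563 * 18 / 225
C2 = 45.04 uM

45.04 uM


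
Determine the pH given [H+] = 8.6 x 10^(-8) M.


pH = -log10([H+])
pH = -log10(8.6 x 10^(-8))
pH = 7.0655

7.0655


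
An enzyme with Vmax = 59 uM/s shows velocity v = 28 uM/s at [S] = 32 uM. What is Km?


Km = [S] * (Vmax - v) / v
Km = 32 * (59 - 28) / 28
Km = 35.4286 uM

35.4286 uM


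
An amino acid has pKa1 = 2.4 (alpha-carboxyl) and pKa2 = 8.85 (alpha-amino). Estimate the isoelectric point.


pI = (pKa1 + pKa2) / 2
pI = (2.4 + 8.85) / 2
pI = 5.625

5.625


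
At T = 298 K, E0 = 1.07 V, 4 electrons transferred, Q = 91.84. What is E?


E = E0 - (RT/nF) * ln(Q)
E = 1.07 - (8.314 * 298 / (4 * 96485)) * ln(91.84)
E = 1.041 V

1.041 V


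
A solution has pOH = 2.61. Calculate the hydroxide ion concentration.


[OH-] = 10^(-pOH)
[OH-] = 10^(-2.61)
[OH-] = 0.0025 M

0.0025 M


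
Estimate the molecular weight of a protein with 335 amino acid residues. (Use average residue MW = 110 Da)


MW = n_residues * 110 Da
MW = 335 * 110
MW = 36850 Da

36850 Da


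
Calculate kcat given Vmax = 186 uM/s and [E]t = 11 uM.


kcat = Vmax / [E]t
kcat = 186 / 11
kcat = 16.9091 s^-1

16.9091 s^-1


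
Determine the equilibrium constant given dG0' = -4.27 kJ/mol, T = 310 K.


Keq = exp(-dG0 * 1000 / (R * T))
Keq = exp(-(-4.27) * 1000 / (8.314 * 310))
Keq = 5.2422

5.2422


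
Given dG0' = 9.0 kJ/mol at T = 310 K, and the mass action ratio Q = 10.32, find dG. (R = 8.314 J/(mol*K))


dG = dG0' + RT * ln(Q) / 1000
dG = 9.0 + 8.314 * 310 * ln(10.32) / 1000
dG = 15.0157 kJ/mol

15.0157 kJ/mol


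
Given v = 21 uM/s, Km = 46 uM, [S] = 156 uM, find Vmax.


Vmax = v * (Km + [S]) / [S]
Vmax = 21 * (46 + 156) / 156
Vmax = 27.1923 uM/s

27.1923 uM/s


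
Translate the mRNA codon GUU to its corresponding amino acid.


Standard genetic code lookup.
Codon GUU -> Val

Val


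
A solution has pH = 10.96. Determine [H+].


[H+] = 10^(-pH)
[H+] = 10^(-10.96)
[H+] = 1.096e-11 M

1.096e-11 M


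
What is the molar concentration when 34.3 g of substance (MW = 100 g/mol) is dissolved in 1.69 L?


C = (mass / MW) / volume
C = (34.3 / 100) / 1.69
C = 0.203 M

0.203 M


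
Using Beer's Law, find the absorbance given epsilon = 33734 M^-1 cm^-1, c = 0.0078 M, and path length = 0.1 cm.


A = epsilon * c * l
A = 33734 * 0.0078 * 0.1
A = 26.3125

26.3125


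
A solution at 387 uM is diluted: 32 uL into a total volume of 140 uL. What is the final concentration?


C2 = C1 * V1 / V2
C2 = 387 * 32 / 140
C2 = 88.4571 uM

88.4571 uM


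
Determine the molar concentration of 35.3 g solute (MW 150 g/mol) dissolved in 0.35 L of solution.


C = (mass / MW) / volume
C = (35.3 / 150) / 0.35
C = 0.6724 M

0.6724 M


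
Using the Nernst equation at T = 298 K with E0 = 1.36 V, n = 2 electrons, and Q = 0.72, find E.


E = E0 - (RT/nF) * ln(Q)
E = 1.36 - (8.314 * 298 / (2 * 96485)) * ln(0.72)
E = 1.3642 V

1.3642 V


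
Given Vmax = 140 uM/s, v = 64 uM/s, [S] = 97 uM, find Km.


Km = [S] * (Vmax - v) / v
Km = 97 * (140 - 64) / 64
Km = 115.1875 uM

115.1875 uM


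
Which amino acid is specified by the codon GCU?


Standard genetic code lookup.
Codon GCU -> Ala

Ala


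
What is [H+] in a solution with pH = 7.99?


[H+] = 10^(-pH)
[H+] = 10^(-7.99)
[H+] = 1.023e-08 M

1.023e-08 M


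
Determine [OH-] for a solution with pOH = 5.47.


[OH-] = 10^(-pOH)
[OH-] = 10^(-5.47)
[OH-] = 3.388e-06 M

3.388e-06 M


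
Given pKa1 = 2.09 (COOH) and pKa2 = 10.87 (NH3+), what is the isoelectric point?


pI = (pKa1 + pKa2) / 2
pI = (2.09 + 10.87) / 2
pI = 6.48

6.48


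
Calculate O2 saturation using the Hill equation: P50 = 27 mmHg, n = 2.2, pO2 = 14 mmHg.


Y = pO2^n / (P50^n + pO2^n)
Y = 14^2.2 / (27^2.2 + 14^2.2)
Y = 19.08%

19.08%


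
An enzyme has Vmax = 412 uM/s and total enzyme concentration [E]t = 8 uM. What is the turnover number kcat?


kcat = Vmax / [E]t
kcat = 412 / 8
kcat = 51.5 s^-1

51.5 s^-1


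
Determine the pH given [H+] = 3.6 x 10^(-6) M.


pH = -log10([H+])
pH = -log10(3.6 x 10^(-6))
pH = 5.4437

5.4437


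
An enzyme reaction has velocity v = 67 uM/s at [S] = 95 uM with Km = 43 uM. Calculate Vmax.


Vmax = v * (Km + [S]) / [S]
Vmax = 67 * (43 + 95) / 95
Vmax = 97.3263 uM/s

97.3263 uM/s


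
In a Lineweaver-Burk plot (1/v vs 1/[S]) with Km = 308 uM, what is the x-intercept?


x-intercept = -1/Km
= -1/308
= -0.0032 1/uM

-0.0032 1/uM


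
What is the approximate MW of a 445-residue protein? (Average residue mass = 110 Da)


MW = n_residues * 110 Da
MW = 445 * 110
MW = 48950 Da

48950 Da


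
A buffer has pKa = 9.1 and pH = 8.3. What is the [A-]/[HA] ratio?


[A-]/[HA] = 10^(pH - pKa)
= 10^(8.3 - 9.1)
= 0.1585

0.1585


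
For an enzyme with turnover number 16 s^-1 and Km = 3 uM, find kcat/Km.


Catalytic efficiency = kcat / Km
= 16 / 3
= 5.3333 uM^-1*s^-1

5.3333 uM^-1*s^-1


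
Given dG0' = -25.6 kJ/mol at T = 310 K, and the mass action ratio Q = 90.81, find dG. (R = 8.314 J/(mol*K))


dG = dG0' + RT * ln(Q) / 1000
dG = -25.6 + 8.314 * 310 * ln(90.81) / 1000
dG = -13.9794 kJ/mol

-13.9794 kJ/mol


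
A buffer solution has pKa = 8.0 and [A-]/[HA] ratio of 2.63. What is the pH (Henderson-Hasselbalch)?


pH = pKa + log10([A-]/[HA])
pH = 8.0 + log10(2.63)
pH = 8.42

8.42


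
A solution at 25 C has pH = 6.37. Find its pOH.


pOH = 14 - pH
pOH = 14 - 6.37
pOH = 7.63

7.63


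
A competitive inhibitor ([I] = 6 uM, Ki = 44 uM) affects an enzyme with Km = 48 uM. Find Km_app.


Km_app = Km * (1 + [I]/Ki)
Km_app = 48 * (1 + 6/44)
Km_app = 54.5455 uM

54.5455 uM


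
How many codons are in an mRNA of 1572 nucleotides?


codons = nucleotides / 3
codons = 1572 / 3 = 524

524


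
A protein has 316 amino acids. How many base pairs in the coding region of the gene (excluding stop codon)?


Each amino acid = 1 codon = 3 bp
bp = 316 * 3 = 948 bp

948 bp


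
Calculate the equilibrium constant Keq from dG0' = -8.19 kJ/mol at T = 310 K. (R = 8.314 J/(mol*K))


Keq = exp(-dG0 * 1000 / (R * T))
Keq = exp(-(-8.19) * 1000 / (8.314 * 310))
Keq = 23.9914

23.9914


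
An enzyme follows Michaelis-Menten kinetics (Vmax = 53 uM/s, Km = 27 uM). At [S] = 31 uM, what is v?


v = Vmax * [S] / (Km + [S])
v = 53 * 31 / (27 + 31)
v = 28.3276 uM/s

28.3276 uM/s


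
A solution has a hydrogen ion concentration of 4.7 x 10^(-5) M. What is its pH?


pH = -log10([H+])
pH = -log10(4.7 x 10^(-5))
pH = 4.3279

4.3279


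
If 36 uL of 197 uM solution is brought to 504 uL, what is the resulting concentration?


C2 = C1 * V1 / V2
C2 = 197 * 36 / 504
C2 = 14.0714 uM

14.0714 uM


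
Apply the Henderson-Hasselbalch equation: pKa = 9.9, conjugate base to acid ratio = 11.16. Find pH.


pH = pKa + log10([A-]/[HA])
pH = 9.9 + log10(11.16)
pH = 10.9477

10.9477


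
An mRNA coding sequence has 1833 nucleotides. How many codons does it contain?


codons = nucleotides / 3
codons = 1833 / 3 = 611

611


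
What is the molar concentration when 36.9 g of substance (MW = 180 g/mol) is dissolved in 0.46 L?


C = (mass / MW) / volume
C = (36.9 / 180) / 0.46
C = 0.4457 M

0.4457 M


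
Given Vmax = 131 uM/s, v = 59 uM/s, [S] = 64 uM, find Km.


Km = [S] * (Vmax - v) / v
Km = 64 * (131 - 59) / 59
Km = 78.1017 uM

78.1017 uM


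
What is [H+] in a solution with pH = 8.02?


[H+] = 10^(-pH)
[H+] = 10^(-8.02)
[H+] = 9.550e-09 M

9.550e-09 M


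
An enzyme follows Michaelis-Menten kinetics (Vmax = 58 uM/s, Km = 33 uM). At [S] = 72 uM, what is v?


v = Vmax * [S] / (Km + [S])
v = 58 * 72 / (33 + 72)
v = 39.7714 uM/s

39.7714 uM/s


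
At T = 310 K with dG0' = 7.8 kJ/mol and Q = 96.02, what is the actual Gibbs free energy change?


dG = dG0' + RT * ln(Q) / 1000
dG = 7.8 + 8.314 * 310 * ln(96.02) / 1000
dG = 19.5644 kJ/mol

19.5644 kJ/mol


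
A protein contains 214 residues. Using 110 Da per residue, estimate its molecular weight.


MW = n_residues * 110 Da
MW = 214 * 110
MW = 23540 Da

23540 Da


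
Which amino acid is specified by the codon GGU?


Standard genetic code lookup.
Codon GGU -> Gly

Gly


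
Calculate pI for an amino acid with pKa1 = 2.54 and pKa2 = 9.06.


pI = (pKa1 + pKa2) / 2
pI = (2.54 + 9.06) / 2
pI = 5.8

5.8


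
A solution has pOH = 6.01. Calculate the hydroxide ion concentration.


[OH-] = 10^(-pOH)
[OH-] = 10^(-6.01)
[OH-] = 9.772e-07 M

9.772e-07 M


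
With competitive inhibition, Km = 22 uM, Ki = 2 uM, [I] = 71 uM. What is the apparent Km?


Km_app = Km * (1 + [I]/Ki)
Km_app = 22 * (1 + 71/2)
Km_app = 803.0 uM

803.0 uM


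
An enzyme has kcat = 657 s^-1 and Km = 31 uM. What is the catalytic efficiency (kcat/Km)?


Catalytic efficiency = kcat / Km
= 657 / 31
= 21.1935 uM^-1*s^-1

21.1935 uM^-1*s^-1


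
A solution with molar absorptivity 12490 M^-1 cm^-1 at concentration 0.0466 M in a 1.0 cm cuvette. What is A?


A = epsilon * c * l
A = 12490 * 0.0466 * 1.0
A = 582.034

582.034


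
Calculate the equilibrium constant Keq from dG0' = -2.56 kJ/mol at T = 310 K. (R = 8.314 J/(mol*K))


Keq = exp(-dG0 * 1000 / (R * T))
Keq = exp(-(-2.56) * 1000 / (8.314 * 310))
Keq = 2.7001

2.7001


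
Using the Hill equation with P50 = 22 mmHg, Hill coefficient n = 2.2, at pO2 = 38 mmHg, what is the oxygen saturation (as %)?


Y = pO2^n / (P50^n + pO2^n)
Y = 38^2.2 / (22^2.2 + 38^2.2)
Y = 76.9%

76.9%


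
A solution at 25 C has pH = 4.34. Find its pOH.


pOH = 14 - pH
pOH = 14 - 4.34
pOH = 9.66

9.66


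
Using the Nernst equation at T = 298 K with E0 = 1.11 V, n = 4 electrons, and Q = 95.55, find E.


E = E0 - (RT/nF) * ln(Q)
E = 1.11 - (8.314 * 298 / (4 * 96485)) * ln(95.55)
E = 1.0807 V

1.0807 V


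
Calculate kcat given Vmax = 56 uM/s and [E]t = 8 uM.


kcat = Vmax / [E]t
kcat = 56 / 8
kcat = 7.0 s^-1

7.0 s^-1


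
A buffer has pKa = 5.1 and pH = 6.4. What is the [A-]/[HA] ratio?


[A-]/[HA] = 10^(pH - pKa)
= 10^(6.4 - 5.1)
= 19.9526

19.9526


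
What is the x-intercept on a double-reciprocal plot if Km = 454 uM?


x-intercept = -1/Km
= -1/454
= -0.0022 1/uM

-0.0022 1/uM


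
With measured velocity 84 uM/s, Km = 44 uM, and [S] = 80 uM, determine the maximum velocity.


Vmax = v * (Km + [S]) / [S]
Vmax = 84 * (44 + 80) / 80
Vmax = 130.2 uM/s

130.2 uM/s


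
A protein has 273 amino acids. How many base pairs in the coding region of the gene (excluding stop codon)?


Each amino acid = 1 codon = 3 bp
bp = 273 * 3 = 819 bp

819 bp


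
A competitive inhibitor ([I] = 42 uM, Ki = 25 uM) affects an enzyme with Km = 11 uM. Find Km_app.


Km_app = Km * (1 + [I]/Ki)
Km_app = 11 * (1 + 42/25)
Km_app = 29.48 uM

29.48 uM


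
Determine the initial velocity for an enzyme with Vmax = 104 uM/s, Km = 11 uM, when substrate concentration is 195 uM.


v = Vmax * [S] / (Km + [S])
v = 104 * 195 / (11 + 195)
v = 98.4466 uM/s

98.4466 uM/s


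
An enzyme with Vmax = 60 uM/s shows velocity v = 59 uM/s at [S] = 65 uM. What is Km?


Km = [S] * (Vmax - v) / v
Km = 65 * (60 - 59) / 59
Km = 1.1017 uM

1.1017 uM


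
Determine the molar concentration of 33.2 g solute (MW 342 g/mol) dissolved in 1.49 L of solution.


C = (mass / MW) / volume
C = (33.2 / 342) / 1.49
C = 0.0652 M

0.0652 M


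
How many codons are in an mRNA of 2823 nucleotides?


codons = nucleotides / 3
codons = 2823 / 3 = 941

941


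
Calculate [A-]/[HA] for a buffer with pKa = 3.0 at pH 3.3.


[A-]/[HA] = 10^(pH - pKa)
= 10^(3.3 - 3.0)
= 1.9953

1.9953


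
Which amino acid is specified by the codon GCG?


Standard genetic code lookup.
Codon GCG -> Ala

Ala


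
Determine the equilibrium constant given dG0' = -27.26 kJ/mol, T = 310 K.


Keq = exp(-dG0 * 1000 / (R * T))
Keq = exp(-(-27.26) * 1000 / (8.314 * 310))
Keq = 39214.2795

39214.2795


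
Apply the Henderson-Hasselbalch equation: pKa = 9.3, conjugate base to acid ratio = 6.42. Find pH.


pH = pKa + log10([A-]/[HA])
pH = 9.3 + log10(6.42)
pH = 10.1075

10.1075


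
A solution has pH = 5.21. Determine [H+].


[H+] = 10^(-pH)
[H+] = 10^(-5.21)
[H+] = 6.166e-06 M

6.166e-06 M


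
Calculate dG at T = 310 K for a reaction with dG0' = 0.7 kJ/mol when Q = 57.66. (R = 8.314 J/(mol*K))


dG = dG0' + RT * ln(Q) / 1000
dG = 0.7 + 8.314 * 310 * ln(57.66) / 1000
dG = 11.15 kJ/mol

11.15 kJ/mol


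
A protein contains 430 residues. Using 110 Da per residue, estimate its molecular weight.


MW = n_residues * 110 Da
MW = 430 * 110
MW = 47300 Da

47300 Da


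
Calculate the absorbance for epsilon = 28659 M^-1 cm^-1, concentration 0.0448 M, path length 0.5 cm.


A = epsilon * c * l
A = 28659 * 0.0448 * 0.5
A = 641.9616

641.9616


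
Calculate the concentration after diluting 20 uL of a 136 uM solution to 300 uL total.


C2 = C1 * V1 / V2
C2 = 136 * 20 / 300
C2 = 9.0667 uM

9.0667 uM


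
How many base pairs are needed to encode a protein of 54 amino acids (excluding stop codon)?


Each amino acid = 1 codon = 3 bp
bp = 54 * 3 = 162 bp

162 bp


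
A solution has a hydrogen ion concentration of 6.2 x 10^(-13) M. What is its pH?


pH = -log10([H+])
pH = -log10(6.2 x 10^(-13))
pH = 12.2076

12.2076


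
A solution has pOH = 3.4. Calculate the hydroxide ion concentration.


[OH-] = 10^(-pOH)
[OH-] = 10^(-3.4)
[OH-] = 3.981e-04 M

3.981e-04 M


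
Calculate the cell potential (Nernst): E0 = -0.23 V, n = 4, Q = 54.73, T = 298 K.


E = E0 - (RT/nF) * ln(Q)
E = -0.23 - (8.314 * 298 / (4 * 96485)) * ln(54.73)
E = -0.2557 V

-0.2557 V


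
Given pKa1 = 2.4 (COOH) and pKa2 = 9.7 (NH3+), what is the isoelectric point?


pI = (pKa1 + pKa2) / 2
pI = (2.4 + 9.7) / 2
pI = 6.05

6.05


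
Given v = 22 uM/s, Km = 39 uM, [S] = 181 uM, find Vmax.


Vmax = v * (Km + [S]) / [S]
Vmax = 22 * (39 + 181) / 181
Vmax = 26.7403 uM/s

26.7403 uM/s


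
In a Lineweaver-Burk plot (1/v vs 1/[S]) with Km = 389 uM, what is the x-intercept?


x-intercept = -1/Km
= -1/389
= -0.0026 1/uM

-0.0026 1/uM


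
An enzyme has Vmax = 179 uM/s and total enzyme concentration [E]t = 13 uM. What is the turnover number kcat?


kcat = Vmax / [E]t
kcat = 179 / 13
kcat = 13.7692 s^-1

13.7692 s^-1


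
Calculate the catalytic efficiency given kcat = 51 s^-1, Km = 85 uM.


Catalytic efficiency = kcat / Km
= 51 / 85
= 0.6 uM^-1*s^-1

0.6 uM^-1*s^-1


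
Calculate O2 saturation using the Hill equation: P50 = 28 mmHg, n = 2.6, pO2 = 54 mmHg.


Y = pO2^n / (P50^n + pO2^n)
Y = 54^2.6 / (28^2.6 + 54^2.6)
Y = 84.65%

84.65%


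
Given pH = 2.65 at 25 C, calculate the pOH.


pOH = 14 - pH
pOH = 14 - 2.65
pOH = 11.35

11.35


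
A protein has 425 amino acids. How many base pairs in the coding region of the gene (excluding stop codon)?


Each amino acid = 1 codon = 3 bp
bp = 425 * 3 = 1275 bp

1275 bp


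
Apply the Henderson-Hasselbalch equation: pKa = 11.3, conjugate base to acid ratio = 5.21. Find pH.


pH = pKa + log10([A-]/[HA])
pH = 11.3 + log10(5.21)
pH = 12.0168

12.0168


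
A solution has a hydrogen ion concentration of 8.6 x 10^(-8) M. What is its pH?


pH = -log10([H+])
pH = -log10(8.6 x 10^(-8))
pH = 7.0655

7.0655


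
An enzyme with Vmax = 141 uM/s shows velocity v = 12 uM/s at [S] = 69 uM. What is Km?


Km = [S] * (Vmax - v) / v
Km = 69 * (141 - 12) / 12
Km = 741.75 uM

741.75 uM


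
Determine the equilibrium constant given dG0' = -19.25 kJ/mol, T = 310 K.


Keq = exp(-dG0 * 1000 / (R * T))
Keq = exp(-(-19.25) * 1000 / (8.314 * 310))
Keq = 1752.7493

1752.7493


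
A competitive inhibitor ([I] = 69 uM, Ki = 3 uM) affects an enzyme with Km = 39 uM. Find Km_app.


Km_app = Km * (1 + [I]/Ki)
Km_app = 39 * (1 + 69/3)
Km_app = 936.0 uM

936.0 uM


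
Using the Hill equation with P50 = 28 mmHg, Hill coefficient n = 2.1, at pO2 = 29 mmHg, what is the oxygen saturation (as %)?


Y = pO2^n / (P50^n + pO2^n)
Y = 29^2.1 / (28^2.1 + 29^2.1)
Y = 51.84%

51.84%


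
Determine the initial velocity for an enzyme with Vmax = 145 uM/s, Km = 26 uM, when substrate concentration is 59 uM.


v = Vmax * [S] / (Km + [S])
v = 145 * 59 / (26 + 59)
v = 100.6471 uM/s

100.6471 uM/s


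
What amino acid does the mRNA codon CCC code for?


Standard genetic code lookup.
Codon CCC -> Pro

Pro


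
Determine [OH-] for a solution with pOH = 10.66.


[OH-] = 10^(-pOH)
[OH-] = 10^(-10.66)
[OH-] = 2.188e-11 M

2.188e-11 M


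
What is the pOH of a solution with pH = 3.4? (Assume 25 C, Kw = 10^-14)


pOH = 14 - pH
pOH = 14 - 3.4
pOH = 10.6

10.6


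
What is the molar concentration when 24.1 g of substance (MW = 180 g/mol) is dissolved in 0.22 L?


C = (mass / MW) / volume
C = (24.1 / 180) / 0.22
C = 0.6086 M

0.6086 M


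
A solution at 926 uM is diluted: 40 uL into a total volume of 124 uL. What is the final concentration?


C2 = C1 * V1 / V2
C2 = 926 * 40 / 124
C2 = 298.7097 uM

298.7097 uM


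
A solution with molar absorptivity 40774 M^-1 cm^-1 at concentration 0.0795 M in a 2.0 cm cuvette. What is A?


A = epsilon * c * l
A = 40774 * 0.0795 * 2.0
A = 6483.066

6483.066


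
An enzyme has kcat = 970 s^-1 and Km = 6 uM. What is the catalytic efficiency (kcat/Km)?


Catalytic efficiency = kcat / Km
= 970 / 6
= 161.6667 uM^-1*s^-1

161.6667 uM^-1*s^-1


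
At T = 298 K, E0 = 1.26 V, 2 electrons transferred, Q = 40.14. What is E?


E = E0 - (RT/nF) * ln(Q)
E = 1.26 - (8.314 * 298 / (2 * 96485)) * ln(40.14)
E = 1.2126 V

1.2126 V


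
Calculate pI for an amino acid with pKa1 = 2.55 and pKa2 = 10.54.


pI = (pKa1 + pKa2) / 2
pI = (2.55 + 10.54) / 2
pI = 6.545

6.545


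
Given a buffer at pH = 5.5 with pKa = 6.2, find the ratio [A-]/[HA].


[A-]/[HA] = 10^(pH - pKa)
= 10^(5.5 - 6.2)
= 0.1995

0.1995


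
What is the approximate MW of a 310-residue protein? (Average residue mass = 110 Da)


MW = n_residues * 110 Da
MW = 310 * 110
MW = 34100 Da

34100 Da


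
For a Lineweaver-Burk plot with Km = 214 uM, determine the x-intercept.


x-intercept = -1/Km
= -1/214
= -0.0047 1/uM

-0.0047 1/uM


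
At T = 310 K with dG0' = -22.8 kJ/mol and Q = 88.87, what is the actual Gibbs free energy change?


dG = dG0' + RT * ln(Q) / 1000
dG = -22.8 + 8.314 * 310 * ln(88.87) / 1000
dG = -11.235 kJ/mol

-11.235 kJ/mol


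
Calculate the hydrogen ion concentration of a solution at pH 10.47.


[H+] = 10^(-pH)
[H+] = 10^(-10.47)
[H+] = 3.388e-11 M

3.388e-11 M


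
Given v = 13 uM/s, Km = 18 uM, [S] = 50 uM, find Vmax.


Vmax = v * (Km + [S]) / [S]
Vmax = 13 * (18 + 50) / 50
Vmax = 17.68 uM/s

17.68 uM/s


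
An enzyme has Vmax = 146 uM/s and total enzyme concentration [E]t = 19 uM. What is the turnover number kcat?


kcat = Vmax / [E]t
kcat = 146 / 19
kcat = 7.6842 s^-1

7.6842 s^-1


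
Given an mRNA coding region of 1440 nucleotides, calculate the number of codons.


codons = nucleotides / 3
codons = 1440 / 3 = 480

480


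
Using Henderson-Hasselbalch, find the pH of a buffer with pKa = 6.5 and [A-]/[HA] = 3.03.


pH = pKa + log10([A-]/[HA])
pH = 6.5 + log10(3.03)
pH = 6.9814

6.9814


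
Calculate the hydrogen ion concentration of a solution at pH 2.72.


[H+] = 10^(-pH)
[H+] = 10^(-2.72)
[H+] = 0.0019 M

0.0019 M


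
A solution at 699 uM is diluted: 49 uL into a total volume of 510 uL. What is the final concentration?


C2 = C1 * V1 / V2
C2 = 699 * 49 / 510
C2 = 67.1588 uM

67.1588 uM


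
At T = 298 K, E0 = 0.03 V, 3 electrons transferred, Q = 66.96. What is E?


E = E0 - (RT/nF) * ln(Q)
E = 0.03 - (8.314 * 298 / (3 * 96485)) * ln(66.96)
E = -0.006 V

-0.006 V


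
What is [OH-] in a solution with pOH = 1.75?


[OH-] = 10^(-pOH)
[OH-] = 10^(-1.75)
[OH-] = 0.0178 M

0.0178 M


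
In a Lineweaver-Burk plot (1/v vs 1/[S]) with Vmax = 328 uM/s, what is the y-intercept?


y-intercept = 1/Vmax
= 1/328
= 0.003 s/uM

0.003 s/uM


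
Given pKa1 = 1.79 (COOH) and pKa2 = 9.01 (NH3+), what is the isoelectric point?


pI = (pKa1 + pKa2) / 2
pI = (1.79 + 9.01) / 2
pI = 5.4

5.4


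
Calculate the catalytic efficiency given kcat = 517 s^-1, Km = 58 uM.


Catalytic efficiency = kcat / Km
= 517 / 58
= 8.9138 uM^-1*s^-1

8.9138 uM^-1*s^-1


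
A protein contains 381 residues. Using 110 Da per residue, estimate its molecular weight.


MW = n_residues * 110 Da
MW = 381 * 110
MW = 41910 Da

41910 Da


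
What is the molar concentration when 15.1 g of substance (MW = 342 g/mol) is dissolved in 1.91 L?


C = (mass / MW) / volume
C = (15.1 / 342) / 1.91
C = 0.0231 M

0.0231 M


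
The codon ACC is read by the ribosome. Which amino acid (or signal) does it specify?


Standard genetic code lookup.
Codon ACC -> Thr

Thr


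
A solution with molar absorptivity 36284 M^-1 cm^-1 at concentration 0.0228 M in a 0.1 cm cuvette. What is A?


A = epsilon * c * l
A = 36284 * 0.0228 * 0.1
A = 82.7275

82.7275


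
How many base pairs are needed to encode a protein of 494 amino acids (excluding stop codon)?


Each amino acid = 1 codon = 3 bp
bp = 494 * 3 = 1482 bp

1482 bp


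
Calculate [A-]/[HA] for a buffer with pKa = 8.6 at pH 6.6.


[A-]/[HA] = 10^(pH - pKa)
= 10^(6.6 - 8.6)
= 0.01

0.01


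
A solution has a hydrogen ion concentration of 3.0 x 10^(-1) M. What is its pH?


pH = -log10([H+])
pH = -log10(3.0 x 10^(-1))
pH = 0.5229

0.5229


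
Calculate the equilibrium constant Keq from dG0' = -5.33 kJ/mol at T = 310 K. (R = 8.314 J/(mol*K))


Keq = exp(-dG0 * 1000 / (R * T))
Keq = exp(-(-5.33) * 1000 / (8.314 * 310))
Keq = 7.9092

7.9092


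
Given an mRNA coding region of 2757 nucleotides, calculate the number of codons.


codons = nucleotides / 3
codons = 2757 / 3 = 919

919


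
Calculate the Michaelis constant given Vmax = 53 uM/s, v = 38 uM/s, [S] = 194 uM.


Km = [S] * (Vmax - v) / v
Km = 194 * (53 - 38) / 38
Km = 76.5789 uM

76.5789 uM


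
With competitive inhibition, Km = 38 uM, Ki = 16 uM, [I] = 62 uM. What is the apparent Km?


Km_app = Km * (1 + [I]/Ki)
Km_app = 38 * (1 + 62/16)
Km_app = 185.25 uM

185.25 uM


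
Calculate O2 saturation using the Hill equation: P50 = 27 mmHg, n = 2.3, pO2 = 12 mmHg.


Y = pO2^n / (P50^n + pO2^n)
Y = 12^2.3 / (27^2.3 + 12^2.3)
Y = 13.41%

13.41%


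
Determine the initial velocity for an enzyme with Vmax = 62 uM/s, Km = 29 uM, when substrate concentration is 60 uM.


v = Vmax * [S] / (Km + [S])
v = 62 * 60 / (29 + 60)
v = 41.7978 uM/s

41.7978 uM/s


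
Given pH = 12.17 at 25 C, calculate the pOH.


pOH = 14 - pH
pOH = 14 - 12.17
pOH = 1.83

1.83


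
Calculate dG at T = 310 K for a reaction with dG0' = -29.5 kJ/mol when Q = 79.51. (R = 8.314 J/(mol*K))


dG = dG0' + RT * ln(Q) / 1000
dG = -29.5 + 8.314 * 310 * ln(79.51) / 1000
dG = -18.2219 kJ/mol

-18.2219 kJ/mol


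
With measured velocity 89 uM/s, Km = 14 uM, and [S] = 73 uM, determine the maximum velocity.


Vmax = v * (Km + [S]) / [S]
Vmax = 89 * (14 + 73) / 73
Vmax = 106.0685 uM/s

106.0685 uM/s


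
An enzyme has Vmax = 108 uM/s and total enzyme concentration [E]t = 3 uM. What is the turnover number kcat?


kcat = Vmax / [E]t
kcat = 108 / 3
kcat = 36.0 s^-1

36.0 s^-1


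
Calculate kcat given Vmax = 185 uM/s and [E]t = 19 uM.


kcat = Vmax / [E]t
kcat = 185 / 19
kcat = 9.7368 s^-1

9.7368 s^-1


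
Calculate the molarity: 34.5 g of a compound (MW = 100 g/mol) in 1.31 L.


C = (mass / MW) / volume
C = (34.5 / 100) / 1.31
C = 0.2634 M

0.2634 M


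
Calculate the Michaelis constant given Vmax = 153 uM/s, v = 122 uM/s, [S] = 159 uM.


Km = [S] * (Vmax - v) / v
Km = 159 * (153 - 122) / 122
Km = 40.4016 uM

40.4016 uM


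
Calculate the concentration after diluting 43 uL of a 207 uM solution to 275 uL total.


C2 = C1 * V1 / V2
C2 = 207 * 43 / 275
C2 = 32.3673 uM

32.3673 uM


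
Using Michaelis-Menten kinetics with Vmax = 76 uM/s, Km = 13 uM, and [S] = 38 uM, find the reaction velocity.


v = Vmax * [S] / (Km + [S])
v = 76 * 38 / (13 + 38)
v = 56.6275 uM/s

56.6275 uM/s


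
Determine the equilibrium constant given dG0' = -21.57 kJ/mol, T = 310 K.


Keq = exp(-dG0 * 1000 / (R * T))
Keq = exp(-(-21.57) * 1000 / (8.314 * 310))
Keq = 4311.7266

4311.7266


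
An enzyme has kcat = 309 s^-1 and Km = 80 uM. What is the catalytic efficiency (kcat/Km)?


Catalytic efficiency = kcat / Km
= 309 / 80
= 3.8625 uM^-1*s^-1

3.8625 uM^-1*s^-1


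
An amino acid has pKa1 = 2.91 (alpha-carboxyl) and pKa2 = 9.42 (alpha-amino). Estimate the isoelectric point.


pI = (pKa1 + pKa2) / 2
pI = (2.91 + 9.42) / 2
pI = 6.165

6.165


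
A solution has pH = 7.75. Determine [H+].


[H+] = 10^(-pH)
[H+] = 10^(-7.75)
[H+] = 1.778e-08 M

1.778e-08 M


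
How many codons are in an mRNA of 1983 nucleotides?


codons = nucleotides / 3
codons = 1983 / 3 = 661

661


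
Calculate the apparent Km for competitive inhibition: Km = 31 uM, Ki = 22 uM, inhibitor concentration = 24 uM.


Km_app = Km * (1 + [I]/Ki)
Km_app = 31 * (1 + 24/22)
Km_app = 64.8182 uM

64.8182 uM


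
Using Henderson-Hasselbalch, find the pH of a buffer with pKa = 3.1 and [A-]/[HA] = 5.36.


pH = pKa + log10([A-]/[HA])
pH = 3.1 + log10(5.36)
pH = 3.8292

3.8292


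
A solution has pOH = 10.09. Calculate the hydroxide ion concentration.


[OH-] = 10^(-pOH)
[OH-] = 10^(-10.09)
[OH-] = 8.128e-11 M

8.128e-11 M


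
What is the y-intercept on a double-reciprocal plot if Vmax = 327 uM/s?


y-intercept = 1/Vmax
= 1/327
= 0.0031 s/uM

0.0031 s/uM


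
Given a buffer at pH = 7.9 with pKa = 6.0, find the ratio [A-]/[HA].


[A-]/[HA] = 10^(pH - pKa)
= 10^(7.9 - 6.0)
= 79.4328

79.4328


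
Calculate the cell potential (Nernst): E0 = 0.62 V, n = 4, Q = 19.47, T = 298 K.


E = E0 - (RT/nF) * ln(Q)
E = 0.62 - (8.314 * 298 / (4 * 96485)) * ln(19.47)
E = 0.6009 V

0.6009 V


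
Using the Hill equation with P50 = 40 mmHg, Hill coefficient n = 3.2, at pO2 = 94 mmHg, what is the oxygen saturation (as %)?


Y = pO2^n / (P50^n + pO2^n)
Y = 94^3.2 / (40^3.2 + 94^3.2)
Y = 93.9%

93.9%


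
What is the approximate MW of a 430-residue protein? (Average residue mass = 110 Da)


MW = n_residues * 110 Da
MW = 430 * 110
MW = 47300 Da

47300 Da


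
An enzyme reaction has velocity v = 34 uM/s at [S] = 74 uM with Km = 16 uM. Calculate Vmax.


Vmax = v * (Km + [S]) / [S]
Vmax = 34 * (16 + 74) / 74
Vmax = 41.3514 uM/s

41.3514 uM/s


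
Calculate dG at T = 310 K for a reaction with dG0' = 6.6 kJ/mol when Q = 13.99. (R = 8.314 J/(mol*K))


dG = dG0' + RT * ln(Q) / 1000
dG = 6.6 + 8.314 * 310 * ln(13.99) / 1000
dG = 13.3999 kJ/mol

13.3999 kJ/mol


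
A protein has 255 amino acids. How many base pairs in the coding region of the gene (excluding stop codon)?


Each amino acid = 1 codon = 3 bp
bp = 255 * 3 = 765 bp

765 bp


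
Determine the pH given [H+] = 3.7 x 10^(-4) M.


pH = -log10([H+])
pH = -log10(3.7 x 10^(-4))
pH = 3.4318

3.4318


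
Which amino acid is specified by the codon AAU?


Standard genetic code lookup.
Codon AAU -> Asn

Asn


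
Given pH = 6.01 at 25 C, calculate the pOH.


pOH = 14 - pH
pOH = 14 - 6.01
pOH = 7.99

7.99


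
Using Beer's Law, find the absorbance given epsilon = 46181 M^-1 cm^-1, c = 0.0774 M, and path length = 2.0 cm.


A = epsilon * c * l
A = 46181 * 0.0774 * 2.0
A = 7148.8188

7148.8188


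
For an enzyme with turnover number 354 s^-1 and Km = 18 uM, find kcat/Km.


Catalytic efficiency = kcat / Km
= 354 / 18
= 19.6667 uM^-1*s^-1

19.6667 uM^-1*s^-1


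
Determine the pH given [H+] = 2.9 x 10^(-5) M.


pH = -log10([H+])
pH = -log10(2.9 x 10^(-5))
pH = 4.5376

4.5376


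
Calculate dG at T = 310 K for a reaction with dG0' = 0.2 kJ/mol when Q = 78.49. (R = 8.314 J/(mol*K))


dG = dG0' + RT * ln(Q) / 1000
dG = 0.2 + 8.314 * 310 * ln(78.49) / 1000
dG = 11.4449 kJ/mol

11.4449 kJ/mol


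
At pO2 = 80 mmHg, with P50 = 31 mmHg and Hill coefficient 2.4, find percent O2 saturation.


Y = pO2^n / (P50^n + pO2^n)
Y = 80^2.4 / (31^2.4 + 80^2.4)
Y = 90.68%

90.68%


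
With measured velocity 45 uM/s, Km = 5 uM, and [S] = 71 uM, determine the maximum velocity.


Vmax = v * (Km + [S]) / [S]
Vmax = 45 * (5 + 71) / 71
Vmax = 48.169 uM/s

48.169 uM/s


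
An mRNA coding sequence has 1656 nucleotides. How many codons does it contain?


codons = nucleotides / 3
codons = 1656 / 3 = 552

552


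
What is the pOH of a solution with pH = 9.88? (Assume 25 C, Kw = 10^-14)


pOH = 14 - pH
pOH = 14 - 9.88
pOH = 4.12

4.12


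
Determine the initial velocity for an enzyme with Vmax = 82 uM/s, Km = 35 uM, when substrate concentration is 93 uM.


v = Vmax * [S] / (Km + [S])
v = 82 * 93 / (35 + 93)
v = 59.5781 uM/s

59.5781 uM/s


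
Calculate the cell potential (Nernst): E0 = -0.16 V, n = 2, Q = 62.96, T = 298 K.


E = E0 - (RT/nF) * ln(Q)
E = -0.16 - (8.314 * 298 / (2 * 96485)) * ln(62.96)
E = -0.2132 V

-0.2132 V


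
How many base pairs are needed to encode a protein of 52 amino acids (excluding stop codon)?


Each amino acid = 1 codon = 3 bp
bp = 52 * 3 = 156 bp

156 bp


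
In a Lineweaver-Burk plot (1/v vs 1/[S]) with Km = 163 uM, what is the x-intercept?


x-intercept = -1/Km
= -1/163
= -0.0061 1/uM

-0.0061 1/uM


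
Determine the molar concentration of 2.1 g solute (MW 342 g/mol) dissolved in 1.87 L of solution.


C = (mass / MW) / volume
C = (2.1 / 342) / 1.87
C = 0.0033 M

0.0033 M


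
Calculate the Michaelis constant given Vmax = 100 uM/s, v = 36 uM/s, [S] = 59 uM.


Km = [S] * (Vmax - v) / v
Km = 59 * (100 - 36) / 36
Km = 104.8889 uM

104.8889 uM


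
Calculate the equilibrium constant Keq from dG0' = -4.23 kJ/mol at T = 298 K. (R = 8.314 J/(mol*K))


Keq = exp(-dG0 * 1000 / (R * T))
Keq = exp(-(-4.23) * 1000 / (8.314 * 298))
Keq = 5.5141

5.5141


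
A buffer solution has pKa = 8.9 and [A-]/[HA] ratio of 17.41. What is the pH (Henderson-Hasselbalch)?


pH = pKa + log10([A-]/[HA])
pH = 8.9 + log10(17.41)
pH = 10.1408

10.1408


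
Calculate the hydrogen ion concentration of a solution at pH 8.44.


[H+] = 10^(-pH)
[H+] = 10^(-8.44)
[H+] = 3.631e-09 M

3.631e-09 M


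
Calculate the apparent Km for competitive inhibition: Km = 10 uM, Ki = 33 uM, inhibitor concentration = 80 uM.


Km_app = Km * (1 + [I]/Ki)
Km_app = 10 * (1 + 80/33)
Km_app = 34.2424 uM

34.2424 uM


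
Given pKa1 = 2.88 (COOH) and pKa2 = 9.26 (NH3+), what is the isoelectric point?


pI = (pKa1 + pKa2) / 2
pI = (2.88 + 9.26) / 2
pI = 6.07

6.07


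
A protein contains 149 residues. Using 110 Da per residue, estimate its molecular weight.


MW = n_residues * 110 Da
MW = 149 * 110
MW = 16390 Da

16390 Da


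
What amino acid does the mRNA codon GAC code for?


Standard genetic code lookup.
Codon GAC -> Asp

Asp


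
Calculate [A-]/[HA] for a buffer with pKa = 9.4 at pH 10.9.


[A-]/[HA] = 10^(pH - pKa)
= 10^(10.9 - 9.4)
= 31.6228

31.6228


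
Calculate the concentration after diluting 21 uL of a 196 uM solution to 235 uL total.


C2 = C1 * V1 / V2
C2 = 196 * 21 / 235
C2 = 17.5149 uM

17.5149 uM


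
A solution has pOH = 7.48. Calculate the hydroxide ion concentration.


[OH-] = 10^(-pOH)
[OH-] = 10^(-7.48)
[OH-] = 3.311e-08 M

3.311e-08 M


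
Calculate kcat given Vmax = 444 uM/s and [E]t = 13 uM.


kcat = Vmax / [E]t
kcat = 444 / 13
kcat = 34.1538 s^-1

34.1538 s^-1


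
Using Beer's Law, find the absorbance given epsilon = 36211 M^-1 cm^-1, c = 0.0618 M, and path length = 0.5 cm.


A = epsilon * c * l
A = 36211 * 0.0618 * 0.5
A = 1118.9199

1118.9199


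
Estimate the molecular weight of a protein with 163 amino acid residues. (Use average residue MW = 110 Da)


MW = n_residues * 110 Da
MW = 163 * 110
MW = 17930 Da

17930 Da


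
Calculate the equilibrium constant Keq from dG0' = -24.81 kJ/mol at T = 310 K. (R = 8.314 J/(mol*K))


Keq = exp(-dG0 * 1000 / (R * T))
Keq = exp(-(-24.81) * 1000 / (8.314 * 310))
Keq = 15156.788

15156.788


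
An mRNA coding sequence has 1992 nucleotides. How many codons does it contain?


codons = nucleotides / 3
codons = 1992 / 3 = 664

664


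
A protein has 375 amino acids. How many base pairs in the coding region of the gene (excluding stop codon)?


Each amino acid = 1 codon = 3 bp
bp = 375 * 3 = 1125 bp

1125 bp


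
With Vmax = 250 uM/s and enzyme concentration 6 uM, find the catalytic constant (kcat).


kcat = Vmax / [E]t
kcat = 250 / 6
kcat = 41.6667 s^-1

41.6667 s^-1


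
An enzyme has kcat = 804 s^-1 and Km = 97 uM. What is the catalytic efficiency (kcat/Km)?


Catalytic efficiency = kcat / Km
= 804 / 97
= 8.2887 uM^-1*s^-1

8.2887 uM^-1*s^-1


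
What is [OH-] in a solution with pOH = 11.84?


[OH-] = 10^(-pOH)
[OH-] = 10^(-11.84)
[OH-] = 1.445e-12 M

1.445e-12 M


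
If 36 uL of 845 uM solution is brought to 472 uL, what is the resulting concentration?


C2 = C1 * V1 / V2
C2 = 845 * 36 / 472
C2 = 64.4492 uM

64.4492 uM


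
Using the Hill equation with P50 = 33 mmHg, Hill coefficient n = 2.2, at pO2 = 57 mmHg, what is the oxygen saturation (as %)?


Y = pO2^n / (P50^n + pO2^n)
Y = 57^2.2 / (33^2.2 + 57^2.2)
Y = 76.9%

76.9%


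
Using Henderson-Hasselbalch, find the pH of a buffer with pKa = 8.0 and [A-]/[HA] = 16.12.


pH = pKa + log10([A-]/[HA])
pH = 8.0 + log10(16.12)
pH = 9.2074

9.2074


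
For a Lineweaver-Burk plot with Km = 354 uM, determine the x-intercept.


x-intercept = -1/Km
= -1/354
= -0.0028 1/uM

-0.0028 1/uM


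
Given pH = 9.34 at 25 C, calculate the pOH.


pOH = 14 - pH
pOH = 14 - 9.34
pOH = 4.66

4.66


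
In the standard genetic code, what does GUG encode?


Standard genetic code lookup.
Codon GUG -> Val

Val


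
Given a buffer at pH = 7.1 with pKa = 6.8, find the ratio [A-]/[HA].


[A-]/[HA] = 10^(pH - pKa)
= 10^(7.1 - 6.8)
= 1.9953

1.9953


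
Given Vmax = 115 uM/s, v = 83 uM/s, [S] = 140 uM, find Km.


Km = [S] * (Vmax - v) / v
Km = 140 * (115 - 83) / 83
Km = 53.9759 uM

53.9759 uM


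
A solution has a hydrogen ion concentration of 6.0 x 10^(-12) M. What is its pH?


pH = -log10([H+])
pH = -log10(6.0 x 10^(-12))
pH = 11.2218

11.2218


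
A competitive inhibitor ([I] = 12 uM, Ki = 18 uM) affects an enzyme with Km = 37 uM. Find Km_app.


Km_app = Km * (1 + [I]/Ki)
Km_app = 37 * (1 + 12/18)
Km_app = 61.6667 uM

61.6667 uM


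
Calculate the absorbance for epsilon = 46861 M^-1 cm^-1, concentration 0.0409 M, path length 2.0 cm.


A = epsilon * c * l
A = 46861 * 0.0409 * 2.0
A = 3833.2298

3833.2298


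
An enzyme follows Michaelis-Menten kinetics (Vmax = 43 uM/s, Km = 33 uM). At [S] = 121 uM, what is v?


v = Vmax * [S] / (Km + [S])
v = 43 * 121 / (33 + 121)
v = 33.7857 uM/s

33.7857 uM/s


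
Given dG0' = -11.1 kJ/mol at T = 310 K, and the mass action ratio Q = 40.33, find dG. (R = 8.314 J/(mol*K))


dG = dG0' + RT * ln(Q) / 1000
dG = -11.1 + 8.314 * 310 * ln(40.33) / 1000
dG = -1.5713 kJ/mol

-1.5713 kJ/mol


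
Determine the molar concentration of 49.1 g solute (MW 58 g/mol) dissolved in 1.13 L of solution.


C = (mass / MW) / volume
C = (49.1 / 58) / 1.13
C = 0.7492 M

0.7492 M


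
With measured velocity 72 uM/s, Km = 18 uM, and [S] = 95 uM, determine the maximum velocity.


Vmax = v * (Km + [S]) / [S]
Vmax = 72 * (18 + 95) / 95
Vmax = 85.6421 uM/s

85.6421 uM/s


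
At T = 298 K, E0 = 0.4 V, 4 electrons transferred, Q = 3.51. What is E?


E = E0 - (RT/nF) * ln(Q)
E = 0.4 - (8.314 * 298 / (4 * 96485)) * ln(3.51)
E = 0.3919 V

0.3919 V


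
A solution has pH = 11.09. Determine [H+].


[H+] = 10^(-pH)
[H+] = 10^(-11.09)
[H+] = 8.128e-12 M

8.128e-12 M


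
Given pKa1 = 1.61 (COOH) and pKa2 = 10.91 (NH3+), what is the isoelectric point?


pI = (pKa1 + pKa2) / 2
pI = (1.61 + 10.91) / 2
pI = 6.26

6.26


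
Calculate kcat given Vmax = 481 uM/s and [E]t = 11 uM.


kcat = Vmax / [E]t
kcat = 481 / 11
kcat = 43.7273 s^-1

43.7273 s^-1


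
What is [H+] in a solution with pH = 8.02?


[H+] = 10^(-pH)
[H+] = 10^(-8.02)
[H+] = 9.550e-09 M

9.550e-09 M


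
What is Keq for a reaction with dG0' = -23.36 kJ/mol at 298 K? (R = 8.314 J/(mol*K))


Keq = exp(-dG0 * 1000 / (R * T))
Keq = exp(-(-23.36) * 1000 / (8.314 * 298))
Keq = 12438.9223

12438.9223


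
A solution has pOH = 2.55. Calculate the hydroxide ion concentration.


[OH-] = 10^(-pOH)
[OH-] = 10^(-2.55)
[OH-] = 0.0028 M

0.0028 M


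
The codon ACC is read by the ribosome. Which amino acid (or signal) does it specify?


Standard genetic code lookup.
Codon ACC -> Thr

Thr


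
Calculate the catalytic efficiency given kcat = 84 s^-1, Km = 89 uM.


Catalytic efficiency = kcat / Km
= 84 / 89
= 0.9438 uM^-1*s^-1

0.9438 uM^-1*s^-1


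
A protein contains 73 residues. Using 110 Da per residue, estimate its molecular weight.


MW = n_residues * 110 Da
MW = 73 * 110
MW = 8030 Da

8030 Da


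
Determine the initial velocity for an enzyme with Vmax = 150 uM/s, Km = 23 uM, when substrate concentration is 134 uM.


v = Vmax * [S] / (Km + [S])
v = 150 * 134 / (23 + 134)
v = 128.0255 uM/s

128.0255 uM/s


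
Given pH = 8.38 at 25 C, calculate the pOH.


pOH = 14 - pH
pOH = 14 - 8.38
pOH = 5.62

5.62


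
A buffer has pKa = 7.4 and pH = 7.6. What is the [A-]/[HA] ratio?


[A-]/[HA] = 10^(pH - pKa)
= 10^(7.6 - 7.4)
= 1.5849

1.5849
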